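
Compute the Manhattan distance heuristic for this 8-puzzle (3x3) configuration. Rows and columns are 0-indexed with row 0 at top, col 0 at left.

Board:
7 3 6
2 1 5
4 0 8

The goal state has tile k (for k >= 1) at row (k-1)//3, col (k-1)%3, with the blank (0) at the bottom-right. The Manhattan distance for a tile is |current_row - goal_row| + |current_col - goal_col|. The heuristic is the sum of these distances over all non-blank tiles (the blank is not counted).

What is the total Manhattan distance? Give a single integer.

Tile 7: at (0,0), goal (2,0), distance |0-2|+|0-0| = 2
Tile 3: at (0,1), goal (0,2), distance |0-0|+|1-2| = 1
Tile 6: at (0,2), goal (1,2), distance |0-1|+|2-2| = 1
Tile 2: at (1,0), goal (0,1), distance |1-0|+|0-1| = 2
Tile 1: at (1,1), goal (0,0), distance |1-0|+|1-0| = 2
Tile 5: at (1,2), goal (1,1), distance |1-1|+|2-1| = 1
Tile 4: at (2,0), goal (1,0), distance |2-1|+|0-0| = 1
Tile 8: at (2,2), goal (2,1), distance |2-2|+|2-1| = 1
Sum: 2 + 1 + 1 + 2 + 2 + 1 + 1 + 1 = 11

Answer: 11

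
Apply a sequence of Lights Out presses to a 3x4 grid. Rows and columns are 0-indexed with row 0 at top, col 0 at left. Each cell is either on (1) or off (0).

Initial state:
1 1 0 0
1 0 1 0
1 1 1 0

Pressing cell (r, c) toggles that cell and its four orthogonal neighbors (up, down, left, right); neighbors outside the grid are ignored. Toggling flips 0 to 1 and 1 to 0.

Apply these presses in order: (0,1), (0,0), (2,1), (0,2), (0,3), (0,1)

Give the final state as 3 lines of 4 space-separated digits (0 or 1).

Answer: 0 1 0 0
0 1 0 1
0 0 0 0

Derivation:
After press 1 at (0,1):
0 0 1 0
1 1 1 0
1 1 1 0

After press 2 at (0,0):
1 1 1 0
0 1 1 0
1 1 1 0

After press 3 at (2,1):
1 1 1 0
0 0 1 0
0 0 0 0

After press 4 at (0,2):
1 0 0 1
0 0 0 0
0 0 0 0

After press 5 at (0,3):
1 0 1 0
0 0 0 1
0 0 0 0

After press 6 at (0,1):
0 1 0 0
0 1 0 1
0 0 0 0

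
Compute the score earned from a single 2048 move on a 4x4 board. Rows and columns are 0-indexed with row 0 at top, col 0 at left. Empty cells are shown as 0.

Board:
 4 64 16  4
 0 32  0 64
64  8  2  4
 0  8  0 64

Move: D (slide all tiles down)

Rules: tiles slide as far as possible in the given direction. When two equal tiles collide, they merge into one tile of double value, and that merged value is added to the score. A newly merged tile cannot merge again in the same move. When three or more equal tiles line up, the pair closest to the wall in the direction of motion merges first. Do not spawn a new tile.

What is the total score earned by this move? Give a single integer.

Slide down:
col 0: [4, 0, 64, 0] -> [0, 0, 4, 64]  score +0 (running 0)
col 1: [64, 32, 8, 8] -> [0, 64, 32, 16]  score +16 (running 16)
col 2: [16, 0, 2, 0] -> [0, 0, 16, 2]  score +0 (running 16)
col 3: [4, 64, 4, 64] -> [4, 64, 4, 64]  score +0 (running 16)
Board after move:
 0  0  0  4
 0 64  0 64
 4 32 16  4
64 16  2 64

Answer: 16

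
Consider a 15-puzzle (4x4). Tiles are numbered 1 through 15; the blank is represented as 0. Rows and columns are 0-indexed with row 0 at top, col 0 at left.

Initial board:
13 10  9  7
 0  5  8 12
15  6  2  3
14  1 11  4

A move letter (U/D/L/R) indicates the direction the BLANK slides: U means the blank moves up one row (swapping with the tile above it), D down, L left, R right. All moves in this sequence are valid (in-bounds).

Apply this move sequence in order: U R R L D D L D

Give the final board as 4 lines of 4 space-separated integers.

Answer: 10  5  9  7
13  6  8 12
14 15  2  3
 0  1 11  4

Derivation:
After move 1 (U):
 0 10  9  7
13  5  8 12
15  6  2  3
14  1 11  4

After move 2 (R):
10  0  9  7
13  5  8 12
15  6  2  3
14  1 11  4

After move 3 (R):
10  9  0  7
13  5  8 12
15  6  2  3
14  1 11  4

After move 4 (L):
10  0  9  7
13  5  8 12
15  6  2  3
14  1 11  4

After move 5 (D):
10  5  9  7
13  0  8 12
15  6  2  3
14  1 11  4

After move 6 (D):
10  5  9  7
13  6  8 12
15  0  2  3
14  1 11  4

After move 7 (L):
10  5  9  7
13  6  8 12
 0 15  2  3
14  1 11  4

After move 8 (D):
10  5  9  7
13  6  8 12
14 15  2  3
 0  1 11  4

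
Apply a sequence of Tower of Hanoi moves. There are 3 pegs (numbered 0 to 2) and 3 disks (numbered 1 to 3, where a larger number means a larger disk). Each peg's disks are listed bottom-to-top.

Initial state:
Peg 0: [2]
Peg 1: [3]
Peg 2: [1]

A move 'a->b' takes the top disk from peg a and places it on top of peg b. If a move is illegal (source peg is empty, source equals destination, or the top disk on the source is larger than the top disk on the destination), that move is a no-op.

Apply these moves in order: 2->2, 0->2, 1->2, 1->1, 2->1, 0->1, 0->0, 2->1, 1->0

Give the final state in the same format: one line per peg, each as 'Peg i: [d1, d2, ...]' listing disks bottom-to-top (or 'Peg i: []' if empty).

After move 1 (2->2):
Peg 0: [2]
Peg 1: [3]
Peg 2: [1]

After move 2 (0->2):
Peg 0: [2]
Peg 1: [3]
Peg 2: [1]

After move 3 (1->2):
Peg 0: [2]
Peg 1: [3]
Peg 2: [1]

After move 4 (1->1):
Peg 0: [2]
Peg 1: [3]
Peg 2: [1]

After move 5 (2->1):
Peg 0: [2]
Peg 1: [3, 1]
Peg 2: []

After move 6 (0->1):
Peg 0: [2]
Peg 1: [3, 1]
Peg 2: []

After move 7 (0->0):
Peg 0: [2]
Peg 1: [3, 1]
Peg 2: []

After move 8 (2->1):
Peg 0: [2]
Peg 1: [3, 1]
Peg 2: []

After move 9 (1->0):
Peg 0: [2, 1]
Peg 1: [3]
Peg 2: []

Answer: Peg 0: [2, 1]
Peg 1: [3]
Peg 2: []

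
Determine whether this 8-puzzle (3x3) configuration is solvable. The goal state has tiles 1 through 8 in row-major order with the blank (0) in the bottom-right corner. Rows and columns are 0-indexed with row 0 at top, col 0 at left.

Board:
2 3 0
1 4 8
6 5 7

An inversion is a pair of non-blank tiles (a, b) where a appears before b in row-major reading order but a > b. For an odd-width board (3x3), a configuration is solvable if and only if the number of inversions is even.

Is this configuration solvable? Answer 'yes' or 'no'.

Answer: yes

Derivation:
Inversions (pairs i<j in row-major order where tile[i] > tile[j] > 0): 6
6 is even, so the puzzle is solvable.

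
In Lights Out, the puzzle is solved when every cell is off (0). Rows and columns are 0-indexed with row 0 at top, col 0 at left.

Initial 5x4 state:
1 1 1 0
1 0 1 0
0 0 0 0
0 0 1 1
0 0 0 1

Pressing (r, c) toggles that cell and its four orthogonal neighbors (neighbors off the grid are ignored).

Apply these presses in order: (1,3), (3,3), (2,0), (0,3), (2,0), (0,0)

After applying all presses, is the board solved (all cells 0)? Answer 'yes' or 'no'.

Answer: yes

Derivation:
After press 1 at (1,3):
1 1 1 1
1 0 0 1
0 0 0 1
0 0 1 1
0 0 0 1

After press 2 at (3,3):
1 1 1 1
1 0 0 1
0 0 0 0
0 0 0 0
0 0 0 0

After press 3 at (2,0):
1 1 1 1
0 0 0 1
1 1 0 0
1 0 0 0
0 0 0 0

After press 4 at (0,3):
1 1 0 0
0 0 0 0
1 1 0 0
1 0 0 0
0 0 0 0

After press 5 at (2,0):
1 1 0 0
1 0 0 0
0 0 0 0
0 0 0 0
0 0 0 0

After press 6 at (0,0):
0 0 0 0
0 0 0 0
0 0 0 0
0 0 0 0
0 0 0 0

Lights still on: 0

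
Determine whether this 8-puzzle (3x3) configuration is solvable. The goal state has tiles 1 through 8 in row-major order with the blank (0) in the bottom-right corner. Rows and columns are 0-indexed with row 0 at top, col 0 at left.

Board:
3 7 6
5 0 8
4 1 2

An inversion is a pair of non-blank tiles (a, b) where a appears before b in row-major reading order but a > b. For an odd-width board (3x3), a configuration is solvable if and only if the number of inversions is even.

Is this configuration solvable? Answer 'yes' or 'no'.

Answer: no

Derivation:
Inversions (pairs i<j in row-major order where tile[i] > tile[j] > 0): 19
19 is odd, so the puzzle is not solvable.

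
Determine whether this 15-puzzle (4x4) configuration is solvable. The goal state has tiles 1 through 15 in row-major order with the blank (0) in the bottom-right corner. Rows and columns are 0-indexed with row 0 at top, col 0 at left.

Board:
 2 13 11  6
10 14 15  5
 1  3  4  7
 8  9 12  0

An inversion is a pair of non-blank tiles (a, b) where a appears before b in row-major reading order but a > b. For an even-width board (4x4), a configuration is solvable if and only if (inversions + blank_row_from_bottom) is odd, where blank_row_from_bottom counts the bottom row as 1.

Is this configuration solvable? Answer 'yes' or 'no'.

Inversions: 51
Blank is in row 3 (0-indexed from top), which is row 1 counting from the bottom (bottom = 1).
51 + 1 = 52, which is even, so the puzzle is not solvable.

Answer: no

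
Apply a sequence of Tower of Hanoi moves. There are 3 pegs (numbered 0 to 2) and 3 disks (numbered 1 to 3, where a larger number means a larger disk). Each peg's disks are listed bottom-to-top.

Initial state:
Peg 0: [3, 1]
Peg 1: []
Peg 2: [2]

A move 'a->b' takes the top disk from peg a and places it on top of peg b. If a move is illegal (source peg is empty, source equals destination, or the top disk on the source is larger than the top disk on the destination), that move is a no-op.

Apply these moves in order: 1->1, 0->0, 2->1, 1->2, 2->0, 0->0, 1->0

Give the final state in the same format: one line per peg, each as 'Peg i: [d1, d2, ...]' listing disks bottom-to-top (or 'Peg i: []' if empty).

After move 1 (1->1):
Peg 0: [3, 1]
Peg 1: []
Peg 2: [2]

After move 2 (0->0):
Peg 0: [3, 1]
Peg 1: []
Peg 2: [2]

After move 3 (2->1):
Peg 0: [3, 1]
Peg 1: [2]
Peg 2: []

After move 4 (1->2):
Peg 0: [3, 1]
Peg 1: []
Peg 2: [2]

After move 5 (2->0):
Peg 0: [3, 1]
Peg 1: []
Peg 2: [2]

After move 6 (0->0):
Peg 0: [3, 1]
Peg 1: []
Peg 2: [2]

After move 7 (1->0):
Peg 0: [3, 1]
Peg 1: []
Peg 2: [2]

Answer: Peg 0: [3, 1]
Peg 1: []
Peg 2: [2]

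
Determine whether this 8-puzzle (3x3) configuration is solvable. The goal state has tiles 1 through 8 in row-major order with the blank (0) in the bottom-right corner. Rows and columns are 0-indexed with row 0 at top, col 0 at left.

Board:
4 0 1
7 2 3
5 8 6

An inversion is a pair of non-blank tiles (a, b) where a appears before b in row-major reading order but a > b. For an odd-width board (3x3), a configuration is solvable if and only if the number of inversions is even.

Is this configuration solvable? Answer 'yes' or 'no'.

Answer: yes

Derivation:
Inversions (pairs i<j in row-major order where tile[i] > tile[j] > 0): 8
8 is even, so the puzzle is solvable.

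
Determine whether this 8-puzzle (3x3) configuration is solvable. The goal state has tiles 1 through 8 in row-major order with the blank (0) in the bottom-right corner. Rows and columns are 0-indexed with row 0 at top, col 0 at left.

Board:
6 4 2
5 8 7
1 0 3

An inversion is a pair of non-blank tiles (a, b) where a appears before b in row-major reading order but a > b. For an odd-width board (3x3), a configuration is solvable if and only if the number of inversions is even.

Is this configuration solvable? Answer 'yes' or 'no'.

Inversions (pairs i<j in row-major order where tile[i] > tile[j] > 0): 16
16 is even, so the puzzle is solvable.

Answer: yes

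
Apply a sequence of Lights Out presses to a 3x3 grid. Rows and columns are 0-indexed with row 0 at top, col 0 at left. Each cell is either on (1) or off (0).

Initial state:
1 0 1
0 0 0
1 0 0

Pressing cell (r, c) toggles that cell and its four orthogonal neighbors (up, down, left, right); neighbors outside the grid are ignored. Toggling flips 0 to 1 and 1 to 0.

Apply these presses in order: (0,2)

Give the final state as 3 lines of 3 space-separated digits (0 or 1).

Answer: 1 1 0
0 0 1
1 0 0

Derivation:
After press 1 at (0,2):
1 1 0
0 0 1
1 0 0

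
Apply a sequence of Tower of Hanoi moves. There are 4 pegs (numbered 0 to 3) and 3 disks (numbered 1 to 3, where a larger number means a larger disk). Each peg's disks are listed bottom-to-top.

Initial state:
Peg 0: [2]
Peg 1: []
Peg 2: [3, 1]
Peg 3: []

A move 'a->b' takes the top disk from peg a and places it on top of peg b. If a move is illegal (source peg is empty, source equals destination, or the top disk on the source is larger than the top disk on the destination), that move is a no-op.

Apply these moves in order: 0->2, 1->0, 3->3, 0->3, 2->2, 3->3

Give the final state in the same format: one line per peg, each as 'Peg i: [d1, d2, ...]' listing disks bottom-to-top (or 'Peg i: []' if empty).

After move 1 (0->2):
Peg 0: [2]
Peg 1: []
Peg 2: [3, 1]
Peg 3: []

After move 2 (1->0):
Peg 0: [2]
Peg 1: []
Peg 2: [3, 1]
Peg 3: []

After move 3 (3->3):
Peg 0: [2]
Peg 1: []
Peg 2: [3, 1]
Peg 3: []

After move 4 (0->3):
Peg 0: []
Peg 1: []
Peg 2: [3, 1]
Peg 3: [2]

After move 5 (2->2):
Peg 0: []
Peg 1: []
Peg 2: [3, 1]
Peg 3: [2]

After move 6 (3->3):
Peg 0: []
Peg 1: []
Peg 2: [3, 1]
Peg 3: [2]

Answer: Peg 0: []
Peg 1: []
Peg 2: [3, 1]
Peg 3: [2]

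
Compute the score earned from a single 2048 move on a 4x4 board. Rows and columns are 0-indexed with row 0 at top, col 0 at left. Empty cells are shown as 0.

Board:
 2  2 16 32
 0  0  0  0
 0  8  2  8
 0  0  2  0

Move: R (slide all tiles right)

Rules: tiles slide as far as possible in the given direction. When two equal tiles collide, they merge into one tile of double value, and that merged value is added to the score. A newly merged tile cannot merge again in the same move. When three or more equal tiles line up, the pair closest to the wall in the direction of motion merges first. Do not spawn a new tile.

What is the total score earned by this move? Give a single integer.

Slide right:
row 0: [2, 2, 16, 32] -> [0, 4, 16, 32]  score +4 (running 4)
row 1: [0, 0, 0, 0] -> [0, 0, 0, 0]  score +0 (running 4)
row 2: [0, 8, 2, 8] -> [0, 8, 2, 8]  score +0 (running 4)
row 3: [0, 0, 2, 0] -> [0, 0, 0, 2]  score +0 (running 4)
Board after move:
 0  4 16 32
 0  0  0  0
 0  8  2  8
 0  0  0  2

Answer: 4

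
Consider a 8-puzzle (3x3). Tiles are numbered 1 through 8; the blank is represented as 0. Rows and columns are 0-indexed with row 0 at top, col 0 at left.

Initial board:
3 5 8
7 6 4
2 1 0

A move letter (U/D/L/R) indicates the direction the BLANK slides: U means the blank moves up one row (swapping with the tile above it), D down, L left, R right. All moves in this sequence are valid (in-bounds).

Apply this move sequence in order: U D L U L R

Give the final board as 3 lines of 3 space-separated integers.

Answer: 3 5 8
7 0 4
2 6 1

Derivation:
After move 1 (U):
3 5 8
7 6 0
2 1 4

After move 2 (D):
3 5 8
7 6 4
2 1 0

After move 3 (L):
3 5 8
7 6 4
2 0 1

After move 4 (U):
3 5 8
7 0 4
2 6 1

After move 5 (L):
3 5 8
0 7 4
2 6 1

After move 6 (R):
3 5 8
7 0 4
2 6 1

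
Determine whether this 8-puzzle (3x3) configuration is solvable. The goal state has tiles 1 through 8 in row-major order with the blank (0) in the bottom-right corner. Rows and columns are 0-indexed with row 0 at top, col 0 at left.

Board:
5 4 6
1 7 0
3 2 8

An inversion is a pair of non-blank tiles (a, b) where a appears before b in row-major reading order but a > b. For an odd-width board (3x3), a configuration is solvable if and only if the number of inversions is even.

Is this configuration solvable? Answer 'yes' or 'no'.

Inversions (pairs i<j in row-major order where tile[i] > tile[j] > 0): 13
13 is odd, so the puzzle is not solvable.

Answer: no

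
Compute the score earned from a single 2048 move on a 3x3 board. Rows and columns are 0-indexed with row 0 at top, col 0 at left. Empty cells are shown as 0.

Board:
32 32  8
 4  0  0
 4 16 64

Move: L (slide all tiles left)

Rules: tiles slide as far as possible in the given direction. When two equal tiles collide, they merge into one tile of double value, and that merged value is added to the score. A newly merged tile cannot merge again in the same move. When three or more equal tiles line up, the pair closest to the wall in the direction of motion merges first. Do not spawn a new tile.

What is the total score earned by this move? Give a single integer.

Answer: 64

Derivation:
Slide left:
row 0: [32, 32, 8] -> [64, 8, 0]  score +64 (running 64)
row 1: [4, 0, 0] -> [4, 0, 0]  score +0 (running 64)
row 2: [4, 16, 64] -> [4, 16, 64]  score +0 (running 64)
Board after move:
64  8  0
 4  0  0
 4 16 64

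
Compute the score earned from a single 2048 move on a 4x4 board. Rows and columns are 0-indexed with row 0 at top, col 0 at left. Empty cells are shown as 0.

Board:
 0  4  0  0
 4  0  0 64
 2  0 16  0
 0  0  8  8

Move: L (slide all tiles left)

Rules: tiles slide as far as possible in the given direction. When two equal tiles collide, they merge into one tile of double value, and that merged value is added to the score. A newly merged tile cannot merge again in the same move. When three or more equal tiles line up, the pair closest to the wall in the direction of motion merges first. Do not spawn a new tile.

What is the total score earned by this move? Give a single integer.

Slide left:
row 0: [0, 4, 0, 0] -> [4, 0, 0, 0]  score +0 (running 0)
row 1: [4, 0, 0, 64] -> [4, 64, 0, 0]  score +0 (running 0)
row 2: [2, 0, 16, 0] -> [2, 16, 0, 0]  score +0 (running 0)
row 3: [0, 0, 8, 8] -> [16, 0, 0, 0]  score +16 (running 16)
Board after move:
 4  0  0  0
 4 64  0  0
 2 16  0  0
16  0  0  0

Answer: 16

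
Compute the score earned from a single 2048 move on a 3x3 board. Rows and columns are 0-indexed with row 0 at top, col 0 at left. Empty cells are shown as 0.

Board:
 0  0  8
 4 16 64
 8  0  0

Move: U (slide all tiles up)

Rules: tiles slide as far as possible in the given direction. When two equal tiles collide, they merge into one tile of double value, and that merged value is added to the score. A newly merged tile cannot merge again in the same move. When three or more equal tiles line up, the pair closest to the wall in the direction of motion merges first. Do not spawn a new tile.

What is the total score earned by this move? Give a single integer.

Answer: 0

Derivation:
Slide up:
col 0: [0, 4, 8] -> [4, 8, 0]  score +0 (running 0)
col 1: [0, 16, 0] -> [16, 0, 0]  score +0 (running 0)
col 2: [8, 64, 0] -> [8, 64, 0]  score +0 (running 0)
Board after move:
 4 16  8
 8  0 64
 0  0  0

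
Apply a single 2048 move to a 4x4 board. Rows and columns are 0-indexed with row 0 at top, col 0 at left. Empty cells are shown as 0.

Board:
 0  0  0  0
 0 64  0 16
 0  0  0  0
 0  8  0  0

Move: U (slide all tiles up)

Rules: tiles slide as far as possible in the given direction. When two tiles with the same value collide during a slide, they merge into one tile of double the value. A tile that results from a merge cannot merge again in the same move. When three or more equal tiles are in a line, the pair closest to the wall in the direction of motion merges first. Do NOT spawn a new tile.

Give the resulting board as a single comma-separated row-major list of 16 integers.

Slide up:
col 0: [0, 0, 0, 0] -> [0, 0, 0, 0]
col 1: [0, 64, 0, 8] -> [64, 8, 0, 0]
col 2: [0, 0, 0, 0] -> [0, 0, 0, 0]
col 3: [0, 16, 0, 0] -> [16, 0, 0, 0]

Answer: 0, 64, 0, 16, 0, 8, 0, 0, 0, 0, 0, 0, 0, 0, 0, 0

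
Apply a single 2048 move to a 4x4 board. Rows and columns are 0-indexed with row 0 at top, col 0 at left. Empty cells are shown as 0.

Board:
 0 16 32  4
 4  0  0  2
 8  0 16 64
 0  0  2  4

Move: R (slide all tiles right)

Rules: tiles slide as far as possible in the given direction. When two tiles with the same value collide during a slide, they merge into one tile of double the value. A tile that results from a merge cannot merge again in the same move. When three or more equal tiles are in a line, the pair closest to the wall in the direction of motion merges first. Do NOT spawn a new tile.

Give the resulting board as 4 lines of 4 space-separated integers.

Answer:  0 16 32  4
 0  0  4  2
 0  8 16 64
 0  0  2  4

Derivation:
Slide right:
row 0: [0, 16, 32, 4] -> [0, 16, 32, 4]
row 1: [4, 0, 0, 2] -> [0, 0, 4, 2]
row 2: [8, 0, 16, 64] -> [0, 8, 16, 64]
row 3: [0, 0, 2, 4] -> [0, 0, 2, 4]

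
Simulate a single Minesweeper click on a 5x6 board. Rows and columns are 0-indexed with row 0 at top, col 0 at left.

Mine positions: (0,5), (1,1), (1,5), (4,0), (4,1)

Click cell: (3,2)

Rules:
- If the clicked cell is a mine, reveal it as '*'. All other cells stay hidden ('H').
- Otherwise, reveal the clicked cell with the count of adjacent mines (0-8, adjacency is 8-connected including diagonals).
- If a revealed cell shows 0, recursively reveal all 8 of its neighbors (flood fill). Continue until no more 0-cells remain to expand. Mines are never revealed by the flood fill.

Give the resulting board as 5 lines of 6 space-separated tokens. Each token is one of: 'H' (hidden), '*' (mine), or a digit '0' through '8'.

H H H H H H
H H H H H H
H H H H H H
H H 1 H H H
H H H H H H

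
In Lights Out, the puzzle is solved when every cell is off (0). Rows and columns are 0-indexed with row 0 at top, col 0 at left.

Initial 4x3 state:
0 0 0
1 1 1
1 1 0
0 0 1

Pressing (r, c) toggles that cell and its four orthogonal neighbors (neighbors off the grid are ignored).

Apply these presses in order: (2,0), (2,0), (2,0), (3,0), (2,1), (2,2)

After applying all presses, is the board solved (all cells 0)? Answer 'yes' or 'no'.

Answer: yes

Derivation:
After press 1 at (2,0):
0 0 0
0 1 1
0 0 0
1 0 1

After press 2 at (2,0):
0 0 0
1 1 1
1 1 0
0 0 1

After press 3 at (2,0):
0 0 0
0 1 1
0 0 0
1 0 1

After press 4 at (3,0):
0 0 0
0 1 1
1 0 0
0 1 1

After press 5 at (2,1):
0 0 0
0 0 1
0 1 1
0 0 1

After press 6 at (2,2):
0 0 0
0 0 0
0 0 0
0 0 0

Lights still on: 0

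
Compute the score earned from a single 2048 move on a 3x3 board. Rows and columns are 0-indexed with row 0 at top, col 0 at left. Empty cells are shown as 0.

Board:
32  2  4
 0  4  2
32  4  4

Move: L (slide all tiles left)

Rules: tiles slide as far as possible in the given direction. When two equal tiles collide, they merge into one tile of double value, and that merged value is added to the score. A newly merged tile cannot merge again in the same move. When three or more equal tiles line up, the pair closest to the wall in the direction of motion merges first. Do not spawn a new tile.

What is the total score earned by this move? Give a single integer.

Answer: 8

Derivation:
Slide left:
row 0: [32, 2, 4] -> [32, 2, 4]  score +0 (running 0)
row 1: [0, 4, 2] -> [4, 2, 0]  score +0 (running 0)
row 2: [32, 4, 4] -> [32, 8, 0]  score +8 (running 8)
Board after move:
32  2  4
 4  2  0
32  8  0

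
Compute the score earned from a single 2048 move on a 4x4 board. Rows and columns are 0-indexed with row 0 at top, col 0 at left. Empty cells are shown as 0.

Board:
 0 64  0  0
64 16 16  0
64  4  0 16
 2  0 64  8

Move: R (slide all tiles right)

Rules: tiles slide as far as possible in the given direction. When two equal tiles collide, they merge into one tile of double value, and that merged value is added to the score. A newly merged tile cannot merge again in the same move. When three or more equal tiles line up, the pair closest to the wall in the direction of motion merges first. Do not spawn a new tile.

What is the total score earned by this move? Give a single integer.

Answer: 32

Derivation:
Slide right:
row 0: [0, 64, 0, 0] -> [0, 0, 0, 64]  score +0 (running 0)
row 1: [64, 16, 16, 0] -> [0, 0, 64, 32]  score +32 (running 32)
row 2: [64, 4, 0, 16] -> [0, 64, 4, 16]  score +0 (running 32)
row 3: [2, 0, 64, 8] -> [0, 2, 64, 8]  score +0 (running 32)
Board after move:
 0  0  0 64
 0  0 64 32
 0 64  4 16
 0  2 64  8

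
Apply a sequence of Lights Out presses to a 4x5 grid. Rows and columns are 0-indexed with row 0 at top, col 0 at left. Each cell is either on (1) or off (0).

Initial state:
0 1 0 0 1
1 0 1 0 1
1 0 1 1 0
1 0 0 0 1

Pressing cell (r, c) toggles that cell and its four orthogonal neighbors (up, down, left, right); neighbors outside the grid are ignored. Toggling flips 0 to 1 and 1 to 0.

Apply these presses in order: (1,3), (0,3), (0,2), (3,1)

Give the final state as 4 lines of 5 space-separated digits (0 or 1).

After press 1 at (1,3):
0 1 0 1 1
1 0 0 1 0
1 0 1 0 0
1 0 0 0 1

After press 2 at (0,3):
0 1 1 0 0
1 0 0 0 0
1 0 1 0 0
1 0 0 0 1

After press 3 at (0,2):
0 0 0 1 0
1 0 1 0 0
1 0 1 0 0
1 0 0 0 1

After press 4 at (3,1):
0 0 0 1 0
1 0 1 0 0
1 1 1 0 0
0 1 1 0 1

Answer: 0 0 0 1 0
1 0 1 0 0
1 1 1 0 0
0 1 1 0 1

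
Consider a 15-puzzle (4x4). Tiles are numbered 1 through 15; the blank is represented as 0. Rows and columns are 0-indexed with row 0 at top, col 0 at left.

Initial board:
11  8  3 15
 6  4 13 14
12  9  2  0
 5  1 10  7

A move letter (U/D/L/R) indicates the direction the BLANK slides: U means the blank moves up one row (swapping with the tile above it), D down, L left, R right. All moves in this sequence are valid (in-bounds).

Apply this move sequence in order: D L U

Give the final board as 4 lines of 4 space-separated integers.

Answer: 11  8  3 15
 6  4 13 14
12  9  0  7
 5  1  2 10

Derivation:
After move 1 (D):
11  8  3 15
 6  4 13 14
12  9  2  7
 5  1 10  0

After move 2 (L):
11  8  3 15
 6  4 13 14
12  9  2  7
 5  1  0 10

After move 3 (U):
11  8  3 15
 6  4 13 14
12  9  0  7
 5  1  2 10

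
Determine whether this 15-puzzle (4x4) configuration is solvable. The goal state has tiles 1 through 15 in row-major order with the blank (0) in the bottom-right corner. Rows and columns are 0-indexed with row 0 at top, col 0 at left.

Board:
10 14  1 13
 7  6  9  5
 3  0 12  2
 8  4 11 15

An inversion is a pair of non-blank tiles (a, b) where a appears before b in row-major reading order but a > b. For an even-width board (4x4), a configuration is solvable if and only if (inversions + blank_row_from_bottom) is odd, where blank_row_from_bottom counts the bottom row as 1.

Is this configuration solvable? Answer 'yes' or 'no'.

Inversions: 54
Blank is in row 2 (0-indexed from top), which is row 2 counting from the bottom (bottom = 1).
54 + 2 = 56, which is even, so the puzzle is not solvable.

Answer: no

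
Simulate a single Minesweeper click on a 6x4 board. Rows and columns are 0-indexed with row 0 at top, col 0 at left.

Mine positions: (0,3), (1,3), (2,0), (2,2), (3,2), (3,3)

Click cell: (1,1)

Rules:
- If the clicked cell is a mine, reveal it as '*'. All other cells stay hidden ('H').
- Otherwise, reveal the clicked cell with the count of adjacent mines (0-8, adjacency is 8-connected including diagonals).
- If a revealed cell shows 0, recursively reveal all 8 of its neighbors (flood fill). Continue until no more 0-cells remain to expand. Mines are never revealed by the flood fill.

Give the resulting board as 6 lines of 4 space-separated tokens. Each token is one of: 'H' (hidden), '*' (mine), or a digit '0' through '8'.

H H H H
H 2 H H
H H H H
H H H H
H H H H
H H H H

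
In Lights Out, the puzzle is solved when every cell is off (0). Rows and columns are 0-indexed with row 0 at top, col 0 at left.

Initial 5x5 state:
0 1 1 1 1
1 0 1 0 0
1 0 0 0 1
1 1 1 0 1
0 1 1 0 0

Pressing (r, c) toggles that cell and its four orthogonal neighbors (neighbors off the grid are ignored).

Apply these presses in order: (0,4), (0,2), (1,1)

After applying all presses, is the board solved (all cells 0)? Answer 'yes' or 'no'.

After press 1 at (0,4):
0 1 1 0 0
1 0 1 0 1
1 0 0 0 1
1 1 1 0 1
0 1 1 0 0

After press 2 at (0,2):
0 0 0 1 0
1 0 0 0 1
1 0 0 0 1
1 1 1 0 1
0 1 1 0 0

After press 3 at (1,1):
0 1 0 1 0
0 1 1 0 1
1 1 0 0 1
1 1 1 0 1
0 1 1 0 0

Lights still on: 14

Answer: no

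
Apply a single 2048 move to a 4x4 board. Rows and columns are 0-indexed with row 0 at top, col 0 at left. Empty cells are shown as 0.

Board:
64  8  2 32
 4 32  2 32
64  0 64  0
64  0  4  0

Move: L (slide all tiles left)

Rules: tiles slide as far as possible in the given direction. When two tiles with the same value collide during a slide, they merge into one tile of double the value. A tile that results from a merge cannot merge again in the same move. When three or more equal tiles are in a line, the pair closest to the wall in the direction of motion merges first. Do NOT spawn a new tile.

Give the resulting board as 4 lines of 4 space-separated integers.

Slide left:
row 0: [64, 8, 2, 32] -> [64, 8, 2, 32]
row 1: [4, 32, 2, 32] -> [4, 32, 2, 32]
row 2: [64, 0, 64, 0] -> [128, 0, 0, 0]
row 3: [64, 0, 4, 0] -> [64, 4, 0, 0]

Answer:  64   8   2  32
  4  32   2  32
128   0   0   0
 64   4   0   0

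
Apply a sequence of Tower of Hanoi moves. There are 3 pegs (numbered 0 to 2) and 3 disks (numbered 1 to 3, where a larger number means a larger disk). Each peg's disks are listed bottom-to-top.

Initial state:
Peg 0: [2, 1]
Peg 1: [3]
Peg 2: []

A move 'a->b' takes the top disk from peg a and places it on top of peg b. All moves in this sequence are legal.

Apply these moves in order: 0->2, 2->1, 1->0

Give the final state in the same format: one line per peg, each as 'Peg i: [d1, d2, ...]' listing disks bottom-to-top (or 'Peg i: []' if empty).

Answer: Peg 0: [2, 1]
Peg 1: [3]
Peg 2: []

Derivation:
After move 1 (0->2):
Peg 0: [2]
Peg 1: [3]
Peg 2: [1]

After move 2 (2->1):
Peg 0: [2]
Peg 1: [3, 1]
Peg 2: []

After move 3 (1->0):
Peg 0: [2, 1]
Peg 1: [3]
Peg 2: []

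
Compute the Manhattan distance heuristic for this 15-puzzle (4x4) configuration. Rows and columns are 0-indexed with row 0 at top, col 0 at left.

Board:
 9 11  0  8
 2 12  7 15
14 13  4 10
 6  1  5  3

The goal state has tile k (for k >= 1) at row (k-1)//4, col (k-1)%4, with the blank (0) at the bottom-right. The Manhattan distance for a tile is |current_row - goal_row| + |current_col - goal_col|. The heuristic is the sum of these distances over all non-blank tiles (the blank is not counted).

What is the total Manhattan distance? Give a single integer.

Answer: 38

Derivation:
Tile 9: (0,0)->(2,0) = 2
Tile 11: (0,1)->(2,2) = 3
Tile 8: (0,3)->(1,3) = 1
Tile 2: (1,0)->(0,1) = 2
Tile 12: (1,1)->(2,3) = 3
Tile 7: (1,2)->(1,2) = 0
Tile 15: (1,3)->(3,2) = 3
Tile 14: (2,0)->(3,1) = 2
Tile 13: (2,1)->(3,0) = 2
Tile 4: (2,2)->(0,3) = 3
Tile 10: (2,3)->(2,1) = 2
Tile 6: (3,0)->(1,1) = 3
Tile 1: (3,1)->(0,0) = 4
Tile 5: (3,2)->(1,0) = 4
Tile 3: (3,3)->(0,2) = 4
Sum: 2 + 3 + 1 + 2 + 3 + 0 + 3 + 2 + 2 + 3 + 2 + 3 + 4 + 4 + 4 = 38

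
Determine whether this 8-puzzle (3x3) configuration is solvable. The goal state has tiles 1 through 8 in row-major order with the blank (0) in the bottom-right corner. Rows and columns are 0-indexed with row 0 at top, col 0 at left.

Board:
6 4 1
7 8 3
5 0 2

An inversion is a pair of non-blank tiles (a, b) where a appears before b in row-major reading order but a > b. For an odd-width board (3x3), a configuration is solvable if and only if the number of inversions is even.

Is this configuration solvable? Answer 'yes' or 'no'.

Answer: yes

Derivation:
Inversions (pairs i<j in row-major order where tile[i] > tile[j] > 0): 16
16 is even, so the puzzle is solvable.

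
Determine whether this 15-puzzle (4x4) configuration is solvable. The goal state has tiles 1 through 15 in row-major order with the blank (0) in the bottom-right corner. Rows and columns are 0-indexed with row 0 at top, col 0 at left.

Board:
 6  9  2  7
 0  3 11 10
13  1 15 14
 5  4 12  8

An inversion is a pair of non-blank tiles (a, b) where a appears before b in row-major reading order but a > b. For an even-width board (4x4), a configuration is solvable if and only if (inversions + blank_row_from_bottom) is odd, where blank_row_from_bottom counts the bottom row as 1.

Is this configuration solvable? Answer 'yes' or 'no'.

Inversions: 43
Blank is in row 1 (0-indexed from top), which is row 3 counting from the bottom (bottom = 1).
43 + 3 = 46, which is even, so the puzzle is not solvable.

Answer: no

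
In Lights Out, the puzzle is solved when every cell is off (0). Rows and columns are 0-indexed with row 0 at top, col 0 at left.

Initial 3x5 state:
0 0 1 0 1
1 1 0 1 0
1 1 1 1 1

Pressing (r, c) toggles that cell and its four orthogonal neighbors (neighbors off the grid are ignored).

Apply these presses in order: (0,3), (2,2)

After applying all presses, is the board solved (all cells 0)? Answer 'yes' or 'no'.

Answer: no

Derivation:
After press 1 at (0,3):
0 0 0 1 0
1 1 0 0 0
1 1 1 1 1

After press 2 at (2,2):
0 0 0 1 0
1 1 1 0 0
1 0 0 0 1

Lights still on: 6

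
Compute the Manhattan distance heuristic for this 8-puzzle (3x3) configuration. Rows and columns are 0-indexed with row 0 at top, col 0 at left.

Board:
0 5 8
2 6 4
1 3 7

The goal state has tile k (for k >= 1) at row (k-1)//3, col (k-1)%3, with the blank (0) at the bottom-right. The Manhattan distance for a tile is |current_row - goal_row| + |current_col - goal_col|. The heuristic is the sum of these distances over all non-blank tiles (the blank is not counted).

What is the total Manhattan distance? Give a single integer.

Answer: 16

Derivation:
Tile 5: at (0,1), goal (1,1), distance |0-1|+|1-1| = 1
Tile 8: at (0,2), goal (2,1), distance |0-2|+|2-1| = 3
Tile 2: at (1,0), goal (0,1), distance |1-0|+|0-1| = 2
Tile 6: at (1,1), goal (1,2), distance |1-1|+|1-2| = 1
Tile 4: at (1,2), goal (1,0), distance |1-1|+|2-0| = 2
Tile 1: at (2,0), goal (0,0), distance |2-0|+|0-0| = 2
Tile 3: at (2,1), goal (0,2), distance |2-0|+|1-2| = 3
Tile 7: at (2,2), goal (2,0), distance |2-2|+|2-0| = 2
Sum: 1 + 3 + 2 + 1 + 2 + 2 + 3 + 2 = 16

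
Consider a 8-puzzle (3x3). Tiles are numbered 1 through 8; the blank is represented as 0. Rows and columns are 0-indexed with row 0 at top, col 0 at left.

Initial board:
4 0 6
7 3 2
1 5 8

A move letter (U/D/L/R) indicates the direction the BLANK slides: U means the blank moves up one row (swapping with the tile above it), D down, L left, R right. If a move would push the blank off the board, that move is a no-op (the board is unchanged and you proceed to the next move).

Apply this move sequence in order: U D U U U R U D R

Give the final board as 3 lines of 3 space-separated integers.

Answer: 4 6 2
7 3 0
1 5 8

Derivation:
After move 1 (U):
4 0 6
7 3 2
1 5 8

After move 2 (D):
4 3 6
7 0 2
1 5 8

After move 3 (U):
4 0 6
7 3 2
1 5 8

After move 4 (U):
4 0 6
7 3 2
1 5 8

After move 5 (U):
4 0 6
7 3 2
1 5 8

After move 6 (R):
4 6 0
7 3 2
1 5 8

After move 7 (U):
4 6 0
7 3 2
1 5 8

After move 8 (D):
4 6 2
7 3 0
1 5 8

After move 9 (R):
4 6 2
7 3 0
1 5 8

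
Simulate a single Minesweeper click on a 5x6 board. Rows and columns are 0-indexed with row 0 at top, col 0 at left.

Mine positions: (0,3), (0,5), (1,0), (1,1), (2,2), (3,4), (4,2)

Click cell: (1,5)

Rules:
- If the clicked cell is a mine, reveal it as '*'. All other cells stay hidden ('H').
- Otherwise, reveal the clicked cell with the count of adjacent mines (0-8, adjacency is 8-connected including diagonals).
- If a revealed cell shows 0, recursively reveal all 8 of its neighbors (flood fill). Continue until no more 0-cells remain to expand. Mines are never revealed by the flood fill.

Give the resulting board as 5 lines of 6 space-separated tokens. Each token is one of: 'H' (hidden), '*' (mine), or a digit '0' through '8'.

H H H H H H
H H H H H 1
H H H H H H
H H H H H H
H H H H H H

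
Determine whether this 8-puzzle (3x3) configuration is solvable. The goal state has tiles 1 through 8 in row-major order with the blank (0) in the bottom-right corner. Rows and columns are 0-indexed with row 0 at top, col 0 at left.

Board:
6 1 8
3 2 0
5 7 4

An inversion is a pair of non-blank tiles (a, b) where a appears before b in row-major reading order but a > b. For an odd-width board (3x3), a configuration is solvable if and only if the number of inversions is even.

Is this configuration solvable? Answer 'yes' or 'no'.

Inversions (pairs i<j in row-major order where tile[i] > tile[j] > 0): 13
13 is odd, so the puzzle is not solvable.

Answer: no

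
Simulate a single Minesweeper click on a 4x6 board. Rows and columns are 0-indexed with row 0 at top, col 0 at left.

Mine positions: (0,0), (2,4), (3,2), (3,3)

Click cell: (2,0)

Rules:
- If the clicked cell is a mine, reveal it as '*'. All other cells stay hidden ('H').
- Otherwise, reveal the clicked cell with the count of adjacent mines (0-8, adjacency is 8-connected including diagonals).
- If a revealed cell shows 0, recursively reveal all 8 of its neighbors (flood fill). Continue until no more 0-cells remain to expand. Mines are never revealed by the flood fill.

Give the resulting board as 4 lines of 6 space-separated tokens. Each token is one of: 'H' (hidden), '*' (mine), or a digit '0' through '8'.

H H H H H H
1 1 H H H H
0 1 H H H H
0 1 H H H H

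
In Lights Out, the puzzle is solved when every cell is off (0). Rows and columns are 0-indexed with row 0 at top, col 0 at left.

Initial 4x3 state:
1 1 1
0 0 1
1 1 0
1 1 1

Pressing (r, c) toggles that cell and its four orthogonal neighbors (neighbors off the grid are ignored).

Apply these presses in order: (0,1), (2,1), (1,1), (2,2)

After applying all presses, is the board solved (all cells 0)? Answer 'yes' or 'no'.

Answer: no

Derivation:
After press 1 at (0,1):
0 0 0
0 1 1
1 1 0
1 1 1

After press 2 at (2,1):
0 0 0
0 0 1
0 0 1
1 0 1

After press 3 at (1,1):
0 1 0
1 1 0
0 1 1
1 0 1

After press 4 at (2,2):
0 1 0
1 1 1
0 0 0
1 0 0

Lights still on: 5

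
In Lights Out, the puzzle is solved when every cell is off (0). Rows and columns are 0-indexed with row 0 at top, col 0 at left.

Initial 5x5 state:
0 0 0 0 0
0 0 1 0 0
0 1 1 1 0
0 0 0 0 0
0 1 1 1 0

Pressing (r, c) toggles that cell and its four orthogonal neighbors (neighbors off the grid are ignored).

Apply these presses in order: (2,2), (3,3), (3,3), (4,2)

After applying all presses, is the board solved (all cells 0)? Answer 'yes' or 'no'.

Answer: yes

Derivation:
After press 1 at (2,2):
0 0 0 0 0
0 0 0 0 0
0 0 0 0 0
0 0 1 0 0
0 1 1 1 0

After press 2 at (3,3):
0 0 0 0 0
0 0 0 0 0
0 0 0 1 0
0 0 0 1 1
0 1 1 0 0

After press 3 at (3,3):
0 0 0 0 0
0 0 0 0 0
0 0 0 0 0
0 0 1 0 0
0 1 1 1 0

After press 4 at (4,2):
0 0 0 0 0
0 0 0 0 0
0 0 0 0 0
0 0 0 0 0
0 0 0 0 0

Lights still on: 0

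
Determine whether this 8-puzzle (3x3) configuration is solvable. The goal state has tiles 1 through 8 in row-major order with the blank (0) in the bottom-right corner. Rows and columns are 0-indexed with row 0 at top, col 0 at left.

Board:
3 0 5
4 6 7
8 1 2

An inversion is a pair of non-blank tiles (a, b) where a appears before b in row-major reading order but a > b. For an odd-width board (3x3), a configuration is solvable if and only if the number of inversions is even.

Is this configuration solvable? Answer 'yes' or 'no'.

Inversions (pairs i<j in row-major order where tile[i] > tile[j] > 0): 13
13 is odd, so the puzzle is not solvable.

Answer: no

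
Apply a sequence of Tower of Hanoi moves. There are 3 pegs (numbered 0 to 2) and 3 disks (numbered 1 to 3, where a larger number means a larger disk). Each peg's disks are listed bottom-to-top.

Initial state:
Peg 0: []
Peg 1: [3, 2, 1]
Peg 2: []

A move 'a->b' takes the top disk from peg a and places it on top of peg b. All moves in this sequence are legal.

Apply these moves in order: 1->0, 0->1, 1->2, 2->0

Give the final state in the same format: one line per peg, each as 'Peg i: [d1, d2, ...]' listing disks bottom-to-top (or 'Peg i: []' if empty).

After move 1 (1->0):
Peg 0: [1]
Peg 1: [3, 2]
Peg 2: []

After move 2 (0->1):
Peg 0: []
Peg 1: [3, 2, 1]
Peg 2: []

After move 3 (1->2):
Peg 0: []
Peg 1: [3, 2]
Peg 2: [1]

After move 4 (2->0):
Peg 0: [1]
Peg 1: [3, 2]
Peg 2: []

Answer: Peg 0: [1]
Peg 1: [3, 2]
Peg 2: []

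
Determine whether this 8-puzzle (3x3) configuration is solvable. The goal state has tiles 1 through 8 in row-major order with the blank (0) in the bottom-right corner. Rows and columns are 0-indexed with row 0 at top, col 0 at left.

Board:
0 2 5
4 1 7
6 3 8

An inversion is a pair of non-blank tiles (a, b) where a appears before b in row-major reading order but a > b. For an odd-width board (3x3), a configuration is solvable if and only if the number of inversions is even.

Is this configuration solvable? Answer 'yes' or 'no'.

Answer: no

Derivation:
Inversions (pairs i<j in row-major order where tile[i] > tile[j] > 0): 9
9 is odd, so the puzzle is not solvable.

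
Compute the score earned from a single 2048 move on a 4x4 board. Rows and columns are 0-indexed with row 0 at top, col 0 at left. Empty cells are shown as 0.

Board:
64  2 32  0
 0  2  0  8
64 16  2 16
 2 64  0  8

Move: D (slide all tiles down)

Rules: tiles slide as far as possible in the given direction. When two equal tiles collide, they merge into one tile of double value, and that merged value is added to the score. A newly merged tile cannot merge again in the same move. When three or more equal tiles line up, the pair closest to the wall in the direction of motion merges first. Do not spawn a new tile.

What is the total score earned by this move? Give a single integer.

Answer: 132

Derivation:
Slide down:
col 0: [64, 0, 64, 2] -> [0, 0, 128, 2]  score +128 (running 128)
col 1: [2, 2, 16, 64] -> [0, 4, 16, 64]  score +4 (running 132)
col 2: [32, 0, 2, 0] -> [0, 0, 32, 2]  score +0 (running 132)
col 3: [0, 8, 16, 8] -> [0, 8, 16, 8]  score +0 (running 132)
Board after move:
  0   0   0   0
  0   4   0   8
128  16  32  16
  2  64   2   8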